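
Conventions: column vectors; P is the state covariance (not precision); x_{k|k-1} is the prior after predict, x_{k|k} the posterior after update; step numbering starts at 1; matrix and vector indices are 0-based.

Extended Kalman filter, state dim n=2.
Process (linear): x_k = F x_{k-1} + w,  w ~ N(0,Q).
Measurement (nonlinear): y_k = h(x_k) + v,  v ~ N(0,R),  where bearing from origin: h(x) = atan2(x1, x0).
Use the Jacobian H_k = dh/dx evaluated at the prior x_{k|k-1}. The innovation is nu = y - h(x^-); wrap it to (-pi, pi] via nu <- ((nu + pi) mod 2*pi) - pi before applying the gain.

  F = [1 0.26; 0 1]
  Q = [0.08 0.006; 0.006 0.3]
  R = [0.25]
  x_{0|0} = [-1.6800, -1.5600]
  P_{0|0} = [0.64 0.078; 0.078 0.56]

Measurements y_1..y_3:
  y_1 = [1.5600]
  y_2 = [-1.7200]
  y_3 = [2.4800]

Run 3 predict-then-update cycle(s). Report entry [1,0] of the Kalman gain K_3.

K[1,0] = -0.6249

step 1: x^-=[-2.0856, -1.5600]  P^-=[0.7984 0.2296; 0.2296 0.8600]  H_jac=[0.2300 -0.3075]  S=[0.3411]  K=[0.3314; -0.6205]  nu=[-2.2238]  x^+=[-2.8226, -0.1802]  P^+=[0.7610 0.2997; 0.2997 0.7287]
step 2: x^-=[-2.8694, -0.1802]  P^-=[1.0461 0.4952; 0.4952 1.0287]  H_jac=[0.0218 -0.3471]  S=[0.3670]  K=[-0.4063; -0.9437]  nu=[1.3589]  x^+=[-3.4215, -1.4626]  P^+=[0.9855 0.3545; 0.3545 0.7019]
step 3: x^-=[-3.8018, -1.4626]  P^-=[1.2973 0.5430; 0.5430 1.0019]  H_jac=[0.0881 -0.2291]  S=[0.2907]  K=[-0.0346; -0.6249]  nu=[-1.0288]  x^+=[-3.7662, -0.8196]  P^+=[1.2969 0.5367; 0.5367 0.8883]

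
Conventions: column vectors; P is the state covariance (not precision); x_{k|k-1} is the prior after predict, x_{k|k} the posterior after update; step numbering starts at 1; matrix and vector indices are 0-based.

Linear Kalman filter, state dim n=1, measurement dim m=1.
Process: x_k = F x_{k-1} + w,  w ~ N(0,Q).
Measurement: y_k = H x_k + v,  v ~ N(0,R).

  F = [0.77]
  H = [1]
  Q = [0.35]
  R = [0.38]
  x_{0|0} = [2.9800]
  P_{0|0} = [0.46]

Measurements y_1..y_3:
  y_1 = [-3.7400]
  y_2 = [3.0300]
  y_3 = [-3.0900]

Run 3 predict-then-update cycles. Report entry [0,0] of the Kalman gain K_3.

step 1: x^-=[2.2946]  P^-=[0.6227]  S=[1.0027]  K=[0.6210]  nu=[-6.0346]  x^+=[-1.4531]  P^+=[0.2360]
step 2: x^-=[-1.1189]  P^-=[0.4899]  S=[0.8699]  K=[0.5632]  nu=[4.1489]  x^+=[1.2177]  P^+=[0.2140]
step 3: x^-=[0.9376]  P^-=[0.4769]  S=[0.8569]  K=[0.5565]  nu=[-4.0276]  x^+=[-1.3039]  P^+=[0.2115]

K[0,0] = 0.5565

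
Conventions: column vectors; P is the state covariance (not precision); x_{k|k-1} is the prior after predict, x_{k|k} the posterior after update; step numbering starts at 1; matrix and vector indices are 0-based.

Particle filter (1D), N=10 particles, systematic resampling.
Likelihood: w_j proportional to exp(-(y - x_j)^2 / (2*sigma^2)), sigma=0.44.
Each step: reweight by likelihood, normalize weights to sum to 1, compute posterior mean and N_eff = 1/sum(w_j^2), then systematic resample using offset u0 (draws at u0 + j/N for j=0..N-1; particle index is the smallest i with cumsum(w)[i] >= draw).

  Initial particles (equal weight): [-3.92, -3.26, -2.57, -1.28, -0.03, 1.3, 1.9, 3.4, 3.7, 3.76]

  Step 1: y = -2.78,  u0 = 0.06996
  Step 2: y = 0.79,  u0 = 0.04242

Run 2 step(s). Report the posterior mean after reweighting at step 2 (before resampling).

post_mean = -2.5700

step 1: w=[0.0235, 0.3722, 0.6022, 0.0020, 0.0000, 0.0000, 0.0000, 0.0000, 0.0000, 0.0000]  mean=-2.8560  Neff=1.9929  idx=[1, 1, 1, 1, 2, 2, 2, 2, 2, 2]
step 2: w=[0.0000, 0.0000, 0.0000, 0.0000, 0.1667, 0.1667, 0.1667, 0.1667, 0.1667, 0.1667]  mean=-2.5700  Neff=6.0000  idx=[4, 4, 5, 6, 6, 7, 7, 8, 9, 9]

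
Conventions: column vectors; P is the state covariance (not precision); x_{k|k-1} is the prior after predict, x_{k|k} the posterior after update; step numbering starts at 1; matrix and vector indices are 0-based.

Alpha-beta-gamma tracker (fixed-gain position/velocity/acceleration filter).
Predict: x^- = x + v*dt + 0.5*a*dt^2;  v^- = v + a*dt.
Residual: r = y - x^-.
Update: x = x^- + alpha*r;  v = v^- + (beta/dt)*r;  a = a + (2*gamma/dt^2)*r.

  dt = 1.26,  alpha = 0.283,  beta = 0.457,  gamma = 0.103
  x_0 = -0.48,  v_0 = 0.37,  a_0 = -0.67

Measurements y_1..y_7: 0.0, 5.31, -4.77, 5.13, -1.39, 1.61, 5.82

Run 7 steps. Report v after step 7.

v_post = 2.0180

step 1: x_pred=-0.5456  r=0.5456  x^+=-0.3912  v^+=-0.2763  a^+=-0.5992
step 2: x_pred=-1.2150  r=6.5250  x^+=0.6316  v^+=1.3353  a^+=0.2475
step 3: x_pred=2.5105  r=-7.2805  x^+=0.4501  v^+=-0.9935  a^+=-0.6972
step 4: x_pred=-1.3552  r=6.4852  x^+=0.4801  v^+=0.4801  a^+=0.1443
step 5: x_pred=1.1996  r=-2.5896  x^+=0.4668  v^+=-0.2774  a^+=-0.1918
step 6: x_pred=-0.0349  r=1.6449  x^+=0.4306  v^+=0.0776  a^+=0.0217
step 7: x_pred=0.5456  r=5.2744  x^+=2.0383  v^+=2.0180  a^+=0.7061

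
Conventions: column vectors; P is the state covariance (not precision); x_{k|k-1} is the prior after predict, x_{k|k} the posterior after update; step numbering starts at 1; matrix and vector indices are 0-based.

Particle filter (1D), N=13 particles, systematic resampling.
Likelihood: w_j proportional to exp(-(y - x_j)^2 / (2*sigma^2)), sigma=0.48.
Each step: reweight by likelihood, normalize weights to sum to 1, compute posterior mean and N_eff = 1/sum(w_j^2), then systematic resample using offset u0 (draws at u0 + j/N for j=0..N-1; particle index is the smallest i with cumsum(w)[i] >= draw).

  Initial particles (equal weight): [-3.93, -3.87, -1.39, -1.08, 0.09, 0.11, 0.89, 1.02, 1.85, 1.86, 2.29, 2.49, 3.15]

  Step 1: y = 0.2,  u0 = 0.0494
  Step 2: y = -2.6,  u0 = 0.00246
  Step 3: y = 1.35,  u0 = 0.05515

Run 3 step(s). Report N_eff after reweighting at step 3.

step 1: w=[0.0000, 0.0000, 0.0016, 0.0111, 0.3771, 0.3804, 0.1378, 0.0900, 0.0011, 0.0010, 0.0000, 0.0000, 0.0000]  mean=0.2799  Neff=3.1834  idx=[4, 4, 4, 4, 4, 5, 5, 5, 5, 5, 6, 6, 7]
step 2: w=[0.1117, 0.1117, 0.1117, 0.1117, 0.1117, 0.0883, 0.0883, 0.0883, 0.0883, 0.0883, 0.0000, 0.0000, 0.0000]  mean=0.0988  Neff=9.8658  idx=[0, 0, 1, 2, 2, 3, 4, 4, 5, 6, 7, 8, 9]
step 3: w=[0.0737, 0.0737, 0.0737, 0.0737, 0.0737, 0.0737, 0.0737, 0.0737, 0.0821, 0.0821, 0.0821, 0.0821, 0.0821]  mean=0.0982  Neff=12.9630  idx=[0, 1, 2, 3, 4, 5, 7, 8, 8, 9, 10, 11, 12]

N_eff = 12.9630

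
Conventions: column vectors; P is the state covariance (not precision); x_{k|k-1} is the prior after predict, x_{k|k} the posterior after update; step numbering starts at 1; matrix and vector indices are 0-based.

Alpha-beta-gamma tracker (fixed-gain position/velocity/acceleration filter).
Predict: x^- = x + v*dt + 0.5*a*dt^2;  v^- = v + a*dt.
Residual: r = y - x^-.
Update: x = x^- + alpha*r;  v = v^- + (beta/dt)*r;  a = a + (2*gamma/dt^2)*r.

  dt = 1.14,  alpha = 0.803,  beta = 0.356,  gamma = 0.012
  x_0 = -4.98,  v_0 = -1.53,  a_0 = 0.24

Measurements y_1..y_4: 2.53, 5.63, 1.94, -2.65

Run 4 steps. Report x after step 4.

x_post = -1.1391

step 1: x_pred=-6.5682  r=9.0982  x^+=0.7376  v^+=1.5848  a^+=0.4080
step 2: x_pred=2.8095  r=2.8205  x^+=5.0744  v^+=2.9308  a^+=0.4601
step 3: x_pred=8.7144  r=-6.7744  x^+=3.2746  v^+=1.3398  a^+=0.3350
step 4: x_pred=5.0196  r=-7.6696  x^+=-1.1391  v^+=-0.6734  a^+=0.1934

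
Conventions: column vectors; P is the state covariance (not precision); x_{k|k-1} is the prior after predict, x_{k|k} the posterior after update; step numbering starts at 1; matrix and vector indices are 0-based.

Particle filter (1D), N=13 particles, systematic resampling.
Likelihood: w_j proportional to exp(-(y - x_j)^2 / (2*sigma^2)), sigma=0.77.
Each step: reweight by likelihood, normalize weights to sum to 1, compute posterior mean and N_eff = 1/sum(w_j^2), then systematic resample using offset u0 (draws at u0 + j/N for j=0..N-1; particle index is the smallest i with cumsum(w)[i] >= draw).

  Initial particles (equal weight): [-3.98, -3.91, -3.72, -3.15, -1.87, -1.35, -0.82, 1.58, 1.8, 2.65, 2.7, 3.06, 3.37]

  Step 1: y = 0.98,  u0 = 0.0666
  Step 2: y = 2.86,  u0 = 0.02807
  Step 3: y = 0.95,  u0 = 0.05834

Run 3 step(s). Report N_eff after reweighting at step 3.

N_eff = 8.7818

step 1: w=[0.0000, 0.0000, 0.0000, 0.0000, 0.0007, 0.0064, 0.0408, 0.4632, 0.3559, 0.0597, 0.0518, 0.0163, 0.0051]  mean=1.6943  Neff=2.8612  idx=[7, 7, 7, 7, 7, 7, 8, 8, 8, 8, 8, 9, 11]
step 2: w=[0.0467, 0.0467, 0.0467, 0.0467, 0.0467, 0.0467, 0.0721, 0.0721, 0.0721, 0.0721, 0.0721, 0.1792, 0.1799]  mean=2.1173  Neff=9.6550  idx=[0, 2, 3, 5, 6, 7, 8, 9, 11, 11, 11, 12, 12]
step 3: w=[0.1338, 0.1338, 0.1338, 0.1338, 0.1017, 0.1017, 0.1017, 0.1017, 0.0163, 0.0163, 0.0163, 0.0044, 0.0044]  mean=1.7349  Neff=8.7818  idx=[0, 1, 1, 2, 2, 3, 3, 4, 5, 6, 6, 7, 10]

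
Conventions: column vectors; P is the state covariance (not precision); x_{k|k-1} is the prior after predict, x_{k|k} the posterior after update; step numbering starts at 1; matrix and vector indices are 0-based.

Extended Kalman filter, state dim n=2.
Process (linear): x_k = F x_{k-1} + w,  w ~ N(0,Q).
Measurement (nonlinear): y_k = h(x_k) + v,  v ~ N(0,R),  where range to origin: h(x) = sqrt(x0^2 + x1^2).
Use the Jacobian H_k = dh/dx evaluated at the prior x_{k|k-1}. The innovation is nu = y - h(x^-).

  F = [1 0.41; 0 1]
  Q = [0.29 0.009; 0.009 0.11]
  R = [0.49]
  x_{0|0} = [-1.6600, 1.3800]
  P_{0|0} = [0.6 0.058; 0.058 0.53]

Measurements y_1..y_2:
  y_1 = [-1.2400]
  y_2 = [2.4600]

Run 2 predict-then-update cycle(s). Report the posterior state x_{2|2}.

x_post = [1.6769, 1.2419]

step 1: x^-=[-1.0942, 1.3800]  P^-=[1.0267 0.2843; 0.2843 0.6400]  H_jac=[-0.6213 0.7836]  S=[1.0024]  K=[-0.4141; 0.3241]  nu=[-3.0012]  x^+=[0.1485, 0.4074]  P^+=[0.8548 0.4188; 0.4188 0.5347]
step 2: x^-=[0.3156, 0.4074]  P^-=[1.5781 0.6471; 0.6471 0.6447]  H_jac=[0.6123 0.7906]  S=[2.1112]  K=[0.7000; 0.4291]  nu=[1.9447]  x^+=[1.6769, 1.2419]  P^+=[0.5436 0.0129; 0.0129 0.2560]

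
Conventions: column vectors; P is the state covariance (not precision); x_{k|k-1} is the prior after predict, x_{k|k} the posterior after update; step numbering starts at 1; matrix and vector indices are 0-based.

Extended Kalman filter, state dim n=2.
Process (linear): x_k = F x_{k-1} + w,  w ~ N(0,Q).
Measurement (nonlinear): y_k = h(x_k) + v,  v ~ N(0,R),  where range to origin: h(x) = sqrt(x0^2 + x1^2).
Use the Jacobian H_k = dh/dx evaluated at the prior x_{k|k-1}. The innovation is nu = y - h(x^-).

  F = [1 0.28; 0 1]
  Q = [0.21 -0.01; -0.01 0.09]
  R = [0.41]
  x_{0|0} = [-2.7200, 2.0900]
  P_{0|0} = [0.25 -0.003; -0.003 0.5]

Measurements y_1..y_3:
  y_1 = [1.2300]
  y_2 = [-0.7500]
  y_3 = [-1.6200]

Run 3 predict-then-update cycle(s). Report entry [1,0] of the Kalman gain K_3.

K[1,0] = 0.5800

step 1: x^-=[-2.1348, 2.0900]  P^-=[0.4975 0.1270; 0.1270 0.5900]  H_jac=[-0.7146 0.6996]  S=[0.8258]  K=[-0.3229; 0.3899]  nu=[-1.7576]  x^+=[-1.5673, 1.4047]  P^+=[0.4114 0.2310; 0.2310 0.4644]
step 2: x^-=[-1.1739, 1.4047]  P^-=[0.7872 0.3510; 0.3510 0.5544]  H_jac=[-0.6413 0.7673]  S=[0.7147]  K=[-0.3294; 0.2803]  nu=[-2.5807]  x^+=[-0.3238, 0.6813]  P^+=[0.7096 0.4170; 0.4170 0.4983]
step 3: x^-=[-0.1330, 0.6813]  P^-=[1.1922 0.5465; 0.5465 0.5883]  H_jac=[-0.1917 0.9815]  S=[0.8149]  K=[0.3779; 0.5800]  nu=[-2.3142]  x^+=[-1.0075, -0.6610]  P^+=[1.0759 0.3679; 0.3679 0.3142]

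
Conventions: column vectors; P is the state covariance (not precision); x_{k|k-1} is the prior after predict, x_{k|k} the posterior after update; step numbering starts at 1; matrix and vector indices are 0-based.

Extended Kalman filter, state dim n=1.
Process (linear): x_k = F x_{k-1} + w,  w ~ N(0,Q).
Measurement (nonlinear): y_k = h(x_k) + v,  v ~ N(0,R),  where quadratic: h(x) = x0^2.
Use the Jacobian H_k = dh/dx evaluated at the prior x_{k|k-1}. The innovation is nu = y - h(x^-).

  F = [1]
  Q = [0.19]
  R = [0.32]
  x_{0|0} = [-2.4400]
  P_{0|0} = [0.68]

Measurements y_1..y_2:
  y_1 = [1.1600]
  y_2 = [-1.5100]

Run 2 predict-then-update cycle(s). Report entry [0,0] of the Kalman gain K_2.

K[0,0] = -0.2874

step 1: x^-=[-2.4400]  P^-=[0.8700]  H_jac=[-4.8800]  S=[21.0385]  K=[-0.2018]  nu=[-4.7936]  x^+=[-1.4726]  P^+=[0.0132]
step 2: x^-=[-1.4726]  P^-=[0.2032]  H_jac=[-2.9453]  S=[2.0830]  K=[-0.2874]  nu=[-3.6787]  x^+=[-0.4155]  P^+=[0.0312]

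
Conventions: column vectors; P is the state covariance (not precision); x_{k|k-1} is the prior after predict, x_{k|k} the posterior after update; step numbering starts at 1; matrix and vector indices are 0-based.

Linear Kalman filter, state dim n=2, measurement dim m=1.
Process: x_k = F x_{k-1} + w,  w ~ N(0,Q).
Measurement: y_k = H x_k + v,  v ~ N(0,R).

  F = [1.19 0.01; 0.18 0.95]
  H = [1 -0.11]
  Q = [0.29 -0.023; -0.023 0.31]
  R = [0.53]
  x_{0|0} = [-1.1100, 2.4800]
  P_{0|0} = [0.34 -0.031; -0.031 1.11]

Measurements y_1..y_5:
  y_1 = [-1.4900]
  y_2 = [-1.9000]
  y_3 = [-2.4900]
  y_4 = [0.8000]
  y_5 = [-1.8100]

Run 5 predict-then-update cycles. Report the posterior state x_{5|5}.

step 1: x^-=[-1.2961, 2.1562]  P^-=[0.7708 0.0253; 0.0253 1.3122]  S=[1.3112]  K=[0.5858; -0.0908]  nu=[0.0433]  x^+=[-1.2707, 2.1523]  P^+=[0.3209 0.0950; 0.0950 1.3014]
step 2: x^-=[-1.4907, 1.8159]  P^-=[0.7468 0.1657; 0.1657 1.5274]  S=[1.2589]  K=[0.5788; -0.0018]  nu=[-0.2096]  x^+=[-1.6120, 1.8163]  P^+=[0.3251 0.1670; 0.1670 1.5274]
step 3: x^-=[-1.9001, 1.4353]  P^-=[0.7545 0.2503; 0.2503 1.7561]  S=[1.2507]  K=[0.5813; 0.0457]  nu=[-0.4320]  x^+=[-2.1512, 1.4156]  P^+=[0.3320 0.2171; 0.2171 1.7535]
step 4: x^-=[-2.5458, 0.9576]  P^-=[0.7654 0.3106; 0.3106 1.9775]  S=[1.2510]  K=[0.5845; 0.0744]  nu=[3.4511]  x^+=[-0.5285, 1.2143]  P^+=[0.3380 0.2562; 0.2562 1.9706]
step 5: x^-=[-0.6168, 1.0584]  P^-=[0.7749 0.3582; 0.3582 2.1871]  S=[1.2526]  K=[0.5872; 0.0939]  nu=[-1.0768]  x^+=[-1.2491, 0.9573]  P^+=[0.3430 0.2891; 0.2891 2.1760]

x_post = [-1.2491, 0.9573]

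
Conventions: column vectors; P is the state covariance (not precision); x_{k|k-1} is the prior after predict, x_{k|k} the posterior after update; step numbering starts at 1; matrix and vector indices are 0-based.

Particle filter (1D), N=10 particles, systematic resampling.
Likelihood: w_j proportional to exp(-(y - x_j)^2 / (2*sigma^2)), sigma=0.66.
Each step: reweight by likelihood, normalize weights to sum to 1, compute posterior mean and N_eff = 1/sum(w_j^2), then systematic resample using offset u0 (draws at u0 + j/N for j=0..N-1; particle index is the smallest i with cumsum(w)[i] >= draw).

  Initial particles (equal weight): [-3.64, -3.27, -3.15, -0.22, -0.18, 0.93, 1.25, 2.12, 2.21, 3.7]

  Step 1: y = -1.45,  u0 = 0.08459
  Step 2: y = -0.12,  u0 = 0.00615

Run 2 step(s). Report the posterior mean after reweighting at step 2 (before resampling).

step 1: w=[0.0102, 0.0562, 0.0912, 0.4431, 0.3950, 0.0038, 0.0006, 0.0000, 0.0000, 0.0000]  mean=-0.6725  Neff=2.7479  idx=[2, 3, 3, 3, 3, 3, 4, 4, 4, 4]
step 2: w=[0.0000, 0.1107, 0.1107, 0.1107, 0.1107, 0.1107, 0.1116, 0.1116, 0.1116, 0.1116]  mean=-0.2022  Neff=8.9999  idx=[1, 1, 2, 3, 4, 5, 6, 7, 8, 9]

post_mean = -0.2022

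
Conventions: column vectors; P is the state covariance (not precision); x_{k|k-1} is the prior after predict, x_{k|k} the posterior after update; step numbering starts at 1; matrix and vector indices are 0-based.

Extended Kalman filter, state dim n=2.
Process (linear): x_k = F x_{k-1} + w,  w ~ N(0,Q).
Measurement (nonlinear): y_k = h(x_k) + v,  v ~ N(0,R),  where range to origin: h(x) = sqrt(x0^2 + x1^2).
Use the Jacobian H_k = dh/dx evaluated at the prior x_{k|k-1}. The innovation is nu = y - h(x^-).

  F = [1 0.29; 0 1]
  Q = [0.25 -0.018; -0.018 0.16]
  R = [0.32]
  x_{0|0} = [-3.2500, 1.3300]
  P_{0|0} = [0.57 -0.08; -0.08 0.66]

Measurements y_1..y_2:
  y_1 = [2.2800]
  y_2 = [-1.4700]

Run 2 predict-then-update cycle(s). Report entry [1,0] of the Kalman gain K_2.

step 1: x^-=[-2.8643, 1.3300]  P^-=[0.8291 0.0934; 0.0934 0.8200]  H_jac=[-0.9070 0.4211]  S=[1.0761]  K=[-0.6622; 0.2422]  nu=[-0.8780]  x^+=[-2.2828, 1.1174]  P^+=[0.3572 0.2660; 0.2660 0.7569]
step 2: x^-=[-1.9588, 1.1174]  P^-=[0.8251 0.4675; 0.4675 0.9169]  H_jac=[-0.8686 0.4955]  S=[0.7652]  K=[-0.6339; 0.0630]  nu=[-3.7251]  x^+=[0.4024, 0.8826]  P^+=[0.5176 0.4981; 0.4981 0.9138]

K[1,0] = 0.0630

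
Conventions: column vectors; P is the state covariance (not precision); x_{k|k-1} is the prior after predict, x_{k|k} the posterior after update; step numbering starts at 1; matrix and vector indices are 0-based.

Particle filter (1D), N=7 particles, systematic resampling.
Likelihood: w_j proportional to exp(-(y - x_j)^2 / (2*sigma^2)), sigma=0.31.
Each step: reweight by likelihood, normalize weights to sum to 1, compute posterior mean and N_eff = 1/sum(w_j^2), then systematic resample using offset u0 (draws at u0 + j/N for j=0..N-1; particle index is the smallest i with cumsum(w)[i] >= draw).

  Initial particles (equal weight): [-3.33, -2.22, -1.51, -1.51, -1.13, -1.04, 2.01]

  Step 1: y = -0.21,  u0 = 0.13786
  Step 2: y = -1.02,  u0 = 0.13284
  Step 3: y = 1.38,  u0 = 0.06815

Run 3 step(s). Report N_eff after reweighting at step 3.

N_eff = 6.1903

step 1: w=[0.0000, 0.0000, 0.0038, 0.0038, 0.3036, 0.6889, 0.0000]  mean=-1.0709  Neff=1.7644  idx=[4, 4, 5, 5, 5, 5, 5]
step 2: w=[0.1367, 0.1367, 0.1453, 0.1453, 0.1453, 0.1453, 0.1453]  mean=-1.0646  Neff=6.9948  idx=[0, 2, 2, 3, 4, 5, 6]
step 3: w=[0.0163, 0.1640, 0.1640, 0.1640, 0.1640, 0.1640, 0.1640]  mean=-1.0415  Neff=6.1903  idx=[1, 2, 3, 3, 4, 5, 6]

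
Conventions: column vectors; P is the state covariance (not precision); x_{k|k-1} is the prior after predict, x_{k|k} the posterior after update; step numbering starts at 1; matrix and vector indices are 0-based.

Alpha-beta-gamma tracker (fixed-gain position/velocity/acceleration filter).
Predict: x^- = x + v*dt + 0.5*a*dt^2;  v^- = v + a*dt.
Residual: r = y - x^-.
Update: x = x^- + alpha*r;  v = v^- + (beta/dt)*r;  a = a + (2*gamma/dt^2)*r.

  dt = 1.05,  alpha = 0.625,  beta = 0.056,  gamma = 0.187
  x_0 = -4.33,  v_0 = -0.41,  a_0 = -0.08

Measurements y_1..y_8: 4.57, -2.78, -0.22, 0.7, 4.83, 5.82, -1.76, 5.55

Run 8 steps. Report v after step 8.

v_post = -6.3628

step 1: x_pred=-4.8046  r=9.3746  x^+=1.0545  v^+=0.0060  a^+=3.1001
step 2: x_pred=2.7698  r=-5.5498  x^+=-0.6988  v^+=2.9651  a^+=1.2175
step 3: x_pred=3.0857  r=-3.3057  x^+=1.0196  v^+=4.0672  a^+=0.0961
step 4: x_pred=5.3432  r=-4.6432  x^+=2.4412  v^+=3.9205  a^+=-1.4790
step 5: x_pred=5.7424  r=-0.9124  x^+=5.1722  v^+=2.3189  a^+=-1.7885
step 6: x_pred=6.6211  r=-0.8011  x^+=6.1204  v^+=0.3982  a^+=-2.0603
step 7: x_pred=5.4028  r=-7.1628  x^+=0.9261  v^+=-2.1471  a^+=-4.4901
step 8: x_pred=-3.8035  r=9.3535  x^+=2.0424  v^+=-6.3628  a^+=-1.3171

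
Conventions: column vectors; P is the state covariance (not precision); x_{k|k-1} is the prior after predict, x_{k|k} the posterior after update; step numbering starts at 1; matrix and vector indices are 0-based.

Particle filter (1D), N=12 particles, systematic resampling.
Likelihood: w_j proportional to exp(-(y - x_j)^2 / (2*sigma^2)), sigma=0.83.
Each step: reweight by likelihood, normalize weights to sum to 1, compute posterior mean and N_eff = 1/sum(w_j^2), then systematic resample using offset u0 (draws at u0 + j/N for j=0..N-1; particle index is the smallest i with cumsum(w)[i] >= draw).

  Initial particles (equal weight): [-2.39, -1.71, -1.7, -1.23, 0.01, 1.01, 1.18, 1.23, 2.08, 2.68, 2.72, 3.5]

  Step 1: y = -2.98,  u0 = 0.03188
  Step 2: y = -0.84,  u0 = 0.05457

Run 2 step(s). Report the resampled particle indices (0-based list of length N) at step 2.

step 1: w=[0.5174, 0.2066, 0.2028, 0.0721, 0.0010, 0.0000, 0.0000, 0.0000, 0.0000, 0.0000, 0.0000, 0.0000]  mean=-2.0234  Neff=2.8032  idx=[0, 0, 0, 0, 0, 0, 1, 1, 1, 2, 2, 3]
step 2: w=[0.0361, 0.0361, 0.0361, 0.0361, 0.0361, 0.0361, 0.1191, 0.1191, 0.1191, 0.1206, 0.1206, 0.1848]  mean=-1.7661  Neff=8.7989  idx=[1, 3, 6, 6, 7, 8, 8, 9, 10, 10, 11, 11]

resampled_idx = [1, 3, 6, 6, 7, 8, 8, 9, 10, 10, 11, 11]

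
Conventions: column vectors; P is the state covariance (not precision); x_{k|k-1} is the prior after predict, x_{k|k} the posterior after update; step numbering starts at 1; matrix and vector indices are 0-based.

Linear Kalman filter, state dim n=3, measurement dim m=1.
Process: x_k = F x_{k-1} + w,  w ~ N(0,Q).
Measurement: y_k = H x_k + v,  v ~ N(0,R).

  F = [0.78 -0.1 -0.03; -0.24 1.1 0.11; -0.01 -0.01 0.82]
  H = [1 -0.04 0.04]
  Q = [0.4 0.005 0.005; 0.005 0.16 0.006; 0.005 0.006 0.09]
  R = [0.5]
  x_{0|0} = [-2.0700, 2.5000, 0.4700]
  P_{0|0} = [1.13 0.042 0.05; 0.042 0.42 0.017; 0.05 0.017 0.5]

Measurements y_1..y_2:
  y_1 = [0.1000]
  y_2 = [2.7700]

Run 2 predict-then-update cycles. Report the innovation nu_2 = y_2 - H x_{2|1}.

innov = [3.5575]

step 1: x^-=[-1.8787, 3.2985, 0.3811]  P^-=[1.0834 -0.2134 0.0146; -0.2134 0.7186 0.0543; 0.0146 0.0543 0.4253]  S=[1.6033]  K=[0.6814; -0.1497; 0.0184]  nu=[2.0954]  x^+=[-0.4509, 2.9848, 0.4196]  P^+=[0.3389 -0.0499 -0.0055; -0.0499 0.6827 0.0587; -0.0055 0.0587 0.4247]
step 2: x^-=[-0.6628, 3.4377, 0.3187]  P^-=[0.6218 -0.1820 -0.0154; -0.1820 1.0516 0.0920; -0.0154 0.0920 0.3748]  S=[1.1371]  K=[0.5527; -0.1938; -0.0036]  nu=[3.5575]  x^+=[1.3034, 2.7481, 0.3061]  P^+=[0.2745 -0.0602 -0.0131; -0.0602 1.0088 0.0912; -0.0131 0.0912 0.3748]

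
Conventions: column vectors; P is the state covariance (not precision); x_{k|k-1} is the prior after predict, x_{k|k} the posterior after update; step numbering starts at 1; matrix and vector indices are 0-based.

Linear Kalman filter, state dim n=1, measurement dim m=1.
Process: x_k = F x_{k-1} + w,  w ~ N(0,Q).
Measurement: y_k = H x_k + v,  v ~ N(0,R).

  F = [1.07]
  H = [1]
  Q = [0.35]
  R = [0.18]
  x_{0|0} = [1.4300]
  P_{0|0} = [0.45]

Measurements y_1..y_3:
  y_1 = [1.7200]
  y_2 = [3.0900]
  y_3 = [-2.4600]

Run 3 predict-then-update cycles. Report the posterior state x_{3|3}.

step 1: x^-=[1.5301]  P^-=[0.8652]  S=[1.0452]  K=[0.8278]  nu=[0.1899]  x^+=[1.6873]  P^+=[0.1490]
step 2: x^-=[1.8054]  P^-=[0.5206]  S=[0.7006]  K=[0.7431]  nu=[1.2846]  x^+=[2.7600]  P^+=[0.1338]
step 3: x^-=[2.9532]  P^-=[0.5031]  S=[0.6831]  K=[0.7365]  nu=[-5.4132]  x^+=[-1.0337]  P^+=[0.1326]

x_post = [-1.0337]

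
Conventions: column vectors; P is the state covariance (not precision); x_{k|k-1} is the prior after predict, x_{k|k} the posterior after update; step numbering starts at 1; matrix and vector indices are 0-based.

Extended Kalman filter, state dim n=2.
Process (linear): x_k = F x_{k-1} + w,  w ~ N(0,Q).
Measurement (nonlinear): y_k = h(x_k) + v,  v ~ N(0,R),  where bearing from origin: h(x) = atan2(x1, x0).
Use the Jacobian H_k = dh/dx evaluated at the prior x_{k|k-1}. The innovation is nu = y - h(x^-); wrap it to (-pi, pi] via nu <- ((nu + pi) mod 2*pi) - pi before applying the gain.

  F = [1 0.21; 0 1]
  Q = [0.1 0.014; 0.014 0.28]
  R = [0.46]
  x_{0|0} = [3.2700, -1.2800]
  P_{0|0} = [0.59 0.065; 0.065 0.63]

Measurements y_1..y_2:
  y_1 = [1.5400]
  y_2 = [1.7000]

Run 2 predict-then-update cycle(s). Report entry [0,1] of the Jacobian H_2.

step 1: x^-=[3.0012, -1.2800]  P^-=[0.7451 0.2113; 0.2113 0.9100]  H_jac=[0.1202 0.2819]  S=[0.5574]  K=[0.2676; 0.5058]  nu=[1.9431]  x^+=[3.5211, -0.2971]  P^+=[0.7052 0.1359; 0.1359 0.7674]
step 2: x^-=[3.4588, -0.2971]  P^-=[0.8961 0.3110; 0.3110 1.0474]  H_jac=[0.0247 0.2870]  S=[0.5512]  K=[0.2020; 0.5593]  nu=[1.7857]  x^+=[3.8195, 0.7015]  P^+=[0.8736 0.2487; 0.2487 0.8750]

H_jac[0,1] = 0.2870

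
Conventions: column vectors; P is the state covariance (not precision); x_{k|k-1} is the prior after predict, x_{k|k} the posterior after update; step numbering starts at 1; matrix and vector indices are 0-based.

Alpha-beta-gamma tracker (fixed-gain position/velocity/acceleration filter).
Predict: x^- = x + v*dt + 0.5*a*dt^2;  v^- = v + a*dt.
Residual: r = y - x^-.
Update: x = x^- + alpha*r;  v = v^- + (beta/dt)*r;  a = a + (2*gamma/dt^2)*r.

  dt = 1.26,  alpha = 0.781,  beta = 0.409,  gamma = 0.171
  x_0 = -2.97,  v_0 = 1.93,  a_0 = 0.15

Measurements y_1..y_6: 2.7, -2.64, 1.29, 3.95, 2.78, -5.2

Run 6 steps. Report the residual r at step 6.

resid = -7.6997

step 1: x_pred=-0.4191  r=3.1191  x^+=2.0169  v^+=3.1315  a^+=0.8219
step 2: x_pred=6.6150  r=-9.2550  x^+=-0.6132  v^+=1.1629  a^+=-1.1718
step 3: x_pred=-0.0781  r=1.3681  x^+=0.9904  v^+=0.1305  a^+=-0.8771
step 4: x_pred=0.4586  r=3.4914  x^+=3.1854  v^+=0.1587  a^+=-0.1250
step 5: x_pred=3.2862  r=-0.5062  x^+=2.8908  v^+=-0.1631  a^+=-0.2340
step 6: x_pred=2.4997  r=-7.6997  x^+=-3.5138  v^+=-2.9572  a^+=-1.8927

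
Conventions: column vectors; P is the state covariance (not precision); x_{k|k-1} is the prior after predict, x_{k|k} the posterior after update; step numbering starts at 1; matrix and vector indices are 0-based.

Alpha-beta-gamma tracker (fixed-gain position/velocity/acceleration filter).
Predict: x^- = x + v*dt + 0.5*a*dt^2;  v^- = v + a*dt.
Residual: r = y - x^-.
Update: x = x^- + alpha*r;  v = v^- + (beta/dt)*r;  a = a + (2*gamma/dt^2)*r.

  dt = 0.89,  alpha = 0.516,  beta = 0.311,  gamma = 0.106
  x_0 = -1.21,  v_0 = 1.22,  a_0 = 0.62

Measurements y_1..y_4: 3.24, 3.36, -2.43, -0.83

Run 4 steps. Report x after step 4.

x_post = 0.8974

step 1: x_pred=0.1214  r=3.1186  x^+=1.7306  v^+=2.8616  a^+=1.4547
step 2: x_pred=4.8535  r=-1.4935  x^+=4.0829  v^+=3.6344  a^+=1.0550
step 3: x_pred=7.7352  r=-10.1652  x^+=2.4900  v^+=1.0211  a^+=-1.6657
step 4: x_pred=2.7391  r=-3.5691  x^+=0.8974  v^+=-1.7085  a^+=-2.6209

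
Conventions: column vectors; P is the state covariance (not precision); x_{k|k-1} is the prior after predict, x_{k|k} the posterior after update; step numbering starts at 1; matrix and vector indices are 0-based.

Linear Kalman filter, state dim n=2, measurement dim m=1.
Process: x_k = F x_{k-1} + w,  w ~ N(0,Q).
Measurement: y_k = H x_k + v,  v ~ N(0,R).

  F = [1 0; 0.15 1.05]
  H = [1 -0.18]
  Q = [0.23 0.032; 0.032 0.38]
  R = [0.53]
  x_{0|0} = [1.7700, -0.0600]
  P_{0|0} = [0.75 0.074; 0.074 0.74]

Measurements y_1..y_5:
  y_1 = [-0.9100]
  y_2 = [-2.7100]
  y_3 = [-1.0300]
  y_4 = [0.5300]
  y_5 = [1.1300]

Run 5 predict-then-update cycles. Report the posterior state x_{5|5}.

step 1: x^-=[1.7700, 0.2025]  P^-=[0.9800 0.2222; 0.2222 1.2360]  S=[1.4701]  K=[0.6394; -0.0002]  nu=[-2.6435]  x^+=[0.0796, 0.2030]  P^+=[0.3789 0.2224; 0.2224 1.2360]
step 2: x^-=[0.0796, 0.2251]  P^-=[0.6089 0.3223; 0.3223 1.8213]  S=[1.0819]  K=[0.5092; -0.0051]  nu=[-2.7491]  x^+=[-1.3202, 0.2391]  P^+=[0.3284 0.3251; 0.3251 1.8213]
step 3: x^-=[-1.3202, 0.0530]  P^-=[0.5584 0.4227; 0.4227 2.4978]  S=[1.0172]  K=[0.4742; -0.0265]  nu=[0.2998]  x^+=[-1.1781, 0.0450]  P^+=[0.3297 0.4354; 0.4354 2.4971]
step 4: x^-=[-1.1781, -0.1294]  P^-=[0.5597 0.5387; 0.5387 3.2776]  S=[1.0020]  K=[0.4618; -0.0512]  nu=[1.6848]  x^+=[-0.4000, -0.2157]  P^+=[0.3460 0.5624; 0.5624 3.2750]
step 5: x^-=[-0.4000, -0.2865]  P^-=[0.5760 0.6744; 0.6744 4.1756]  S=[0.9985]  K=[0.4553; -0.0773]  nu=[1.4784]  x^+=[0.2731, -0.4008]  P^+=[0.3690 0.7095; 0.7095 4.1696]

x_post = [0.2731, -0.4008]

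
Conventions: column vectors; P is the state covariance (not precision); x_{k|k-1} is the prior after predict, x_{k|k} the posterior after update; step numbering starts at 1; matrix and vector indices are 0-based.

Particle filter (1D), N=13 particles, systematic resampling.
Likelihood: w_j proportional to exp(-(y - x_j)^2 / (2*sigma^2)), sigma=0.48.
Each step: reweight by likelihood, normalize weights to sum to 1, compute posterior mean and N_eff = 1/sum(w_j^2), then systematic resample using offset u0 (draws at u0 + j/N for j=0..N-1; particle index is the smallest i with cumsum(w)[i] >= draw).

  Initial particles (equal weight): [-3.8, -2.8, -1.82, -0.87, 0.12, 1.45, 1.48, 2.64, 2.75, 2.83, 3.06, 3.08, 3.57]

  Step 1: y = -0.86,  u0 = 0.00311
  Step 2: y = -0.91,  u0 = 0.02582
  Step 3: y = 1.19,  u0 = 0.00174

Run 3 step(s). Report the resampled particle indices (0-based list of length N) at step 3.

resampled_idx = [1, 1, 2, 3, 4, 5, 6, 7, 8, 9, 10, 11, 12]

step 1: w=[0.0000, 0.0002, 0.1074, 0.7936, 0.0987, 0.0000, 0.0000, 0.0000, 0.0000, 0.0000, 0.0000, 0.0000, 0.0000]  mean=-0.8747  Neff=1.5359  idx=[2, 2, 3, 3, 3, 3, 3, 3, 3, 3, 3, 3, 4]
step 2: w=[0.0159, 0.0159, 0.0958, 0.0958, 0.0958, 0.0958, 0.0958, 0.0958, 0.0958, 0.0958, 0.0958, 0.0958, 0.0096]  mean=-0.8908  Neff=10.8142  idx=[1, 2, 3, 4, 5, 5, 6, 7, 8, 9, 9, 10, 11]
step 3: w=[0.0000, 0.0833, 0.0833, 0.0833, 0.0833, 0.0833, 0.0833, 0.0833, 0.0833, 0.0833, 0.0833, 0.0833, 0.0833]  mean=-0.8700  Neff=12.0001  idx=[1, 1, 2, 3, 4, 5, 6, 7, 8, 9, 10, 11, 12]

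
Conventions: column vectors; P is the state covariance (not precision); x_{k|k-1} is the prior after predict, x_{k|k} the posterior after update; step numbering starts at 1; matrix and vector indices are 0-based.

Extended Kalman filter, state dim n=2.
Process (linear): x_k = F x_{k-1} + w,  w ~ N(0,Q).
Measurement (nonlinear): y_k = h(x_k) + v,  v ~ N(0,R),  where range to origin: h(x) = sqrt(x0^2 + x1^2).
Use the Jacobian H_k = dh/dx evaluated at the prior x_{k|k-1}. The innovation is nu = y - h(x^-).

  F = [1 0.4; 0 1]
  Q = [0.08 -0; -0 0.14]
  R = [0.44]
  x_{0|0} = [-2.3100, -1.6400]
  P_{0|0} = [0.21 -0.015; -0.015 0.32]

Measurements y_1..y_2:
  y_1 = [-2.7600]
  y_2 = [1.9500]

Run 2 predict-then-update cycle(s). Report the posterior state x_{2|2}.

x_post = [-0.5141, 1.1181]

step 1: x^-=[-2.9660, -1.6400]  P^-=[0.3292 0.1130; 0.1130 0.4600]  H_jac=[-0.8751 -0.4839]  S=[0.8955]  K=[-0.3828; -0.3590]  nu=[-6.1492]  x^+=[-0.6123, 0.5675]  P^+=[0.1980 -0.0100; -0.0100 0.3446]
step 2: x^-=[-0.3854, 0.5675]  P^-=[0.3251 0.1278; 0.1278 0.4846]  H_jac=[-0.5618 0.8273]  S=[0.7555]  K=[-0.1018; 0.4356]  nu=[1.2641]  x^+=[-0.5141, 1.1181]  P^+=[0.3173 0.1613; 0.1613 0.3412]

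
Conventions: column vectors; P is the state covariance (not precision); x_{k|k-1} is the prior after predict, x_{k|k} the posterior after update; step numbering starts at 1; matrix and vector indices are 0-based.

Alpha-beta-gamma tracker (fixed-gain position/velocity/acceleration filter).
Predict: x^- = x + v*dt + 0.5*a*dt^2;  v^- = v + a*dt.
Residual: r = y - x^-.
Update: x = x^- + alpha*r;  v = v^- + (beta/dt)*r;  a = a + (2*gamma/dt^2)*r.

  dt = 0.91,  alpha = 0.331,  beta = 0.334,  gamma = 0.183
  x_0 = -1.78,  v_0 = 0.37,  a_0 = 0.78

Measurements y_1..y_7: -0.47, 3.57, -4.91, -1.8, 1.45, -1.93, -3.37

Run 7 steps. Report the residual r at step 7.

resid = 6.5615

step 1: x_pred=-1.1203  r=0.6503  x^+=-0.9051  v^+=1.3185  a^+=1.0674
step 2: x_pred=0.7367  r=2.8333  x^+=1.6745  v^+=3.3298  a^+=2.3197
step 3: x_pred=5.6651  r=-10.5751  x^+=2.1647  v^+=1.5593  a^+=-2.3543
step 4: x_pred=2.6089  r=-4.4089  x^+=1.1495  v^+=-2.2013  a^+=-4.3029
step 5: x_pred=-2.6353  r=4.0853  x^+=-1.2830  v^+=-4.6175  a^+=-2.4973
step 6: x_pred=-6.5190  r=4.5890  x^+=-5.0000  v^+=-5.2057  a^+=-0.4691
step 7: x_pred=-9.9315  r=6.5615  x^+=-7.7596  v^+=-3.2243  a^+=2.4309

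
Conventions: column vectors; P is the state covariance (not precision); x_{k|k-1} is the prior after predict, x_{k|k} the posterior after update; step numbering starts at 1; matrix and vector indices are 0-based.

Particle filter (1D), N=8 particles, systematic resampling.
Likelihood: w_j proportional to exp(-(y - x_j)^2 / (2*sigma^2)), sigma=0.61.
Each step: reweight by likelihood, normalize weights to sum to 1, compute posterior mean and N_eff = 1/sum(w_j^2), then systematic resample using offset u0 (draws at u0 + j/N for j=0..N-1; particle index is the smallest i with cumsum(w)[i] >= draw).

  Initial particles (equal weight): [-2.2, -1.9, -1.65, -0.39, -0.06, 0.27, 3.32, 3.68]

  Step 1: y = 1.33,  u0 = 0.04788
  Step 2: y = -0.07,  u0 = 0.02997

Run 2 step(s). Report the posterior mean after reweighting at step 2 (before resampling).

step 1: w=[0.0000, 0.0000, 0.0000, 0.0587, 0.2332, 0.6910, 0.0153, 0.0019]  mean=0.2073  Neff=1.8675  idx=[3, 4, 5, 5, 5, 5, 5, 5]
step 2: w=[0.1243, 0.1427, 0.1222, 0.1222, 0.1222, 0.1222, 0.1222, 0.1222]  mean=0.1408  Neff=7.9770  idx=[0, 1, 2, 3, 4, 5, 6, 7]

post_mean = 0.1408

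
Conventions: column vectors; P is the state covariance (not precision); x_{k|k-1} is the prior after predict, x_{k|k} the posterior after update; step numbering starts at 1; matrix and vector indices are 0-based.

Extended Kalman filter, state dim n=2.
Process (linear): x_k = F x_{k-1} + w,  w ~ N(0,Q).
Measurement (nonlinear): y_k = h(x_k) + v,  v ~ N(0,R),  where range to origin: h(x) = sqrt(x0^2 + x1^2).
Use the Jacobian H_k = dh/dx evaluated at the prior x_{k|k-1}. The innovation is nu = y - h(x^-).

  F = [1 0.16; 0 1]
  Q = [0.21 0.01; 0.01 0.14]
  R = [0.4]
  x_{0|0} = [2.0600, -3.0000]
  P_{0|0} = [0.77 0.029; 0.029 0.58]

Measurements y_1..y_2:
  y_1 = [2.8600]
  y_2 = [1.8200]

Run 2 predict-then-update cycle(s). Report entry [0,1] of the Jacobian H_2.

step 1: x^-=[1.5800, -3.0000]  P^-=[1.0041 0.1318; 0.1318 0.7200]  H_jac=[0.4660 -0.8848]  S=[1.0730]  K=[0.3274; -0.5365]  nu=[-0.5306]  x^+=[1.4063, -2.7153]  P^+=[0.8891 0.3203; 0.3203 0.4112]
step 2: x^-=[0.9718, -2.7153]  P^-=[1.2121 0.3960; 0.3960 0.5512]  H_jac=[0.3370 -0.9415]  S=[0.7749]  K=[0.0459; -0.4975]  nu=[-1.0640]  x^+=[0.9230, -2.1860]  P^+=[1.2105 0.4137; 0.4137 0.3594]

H_jac[0,1] = -0.9415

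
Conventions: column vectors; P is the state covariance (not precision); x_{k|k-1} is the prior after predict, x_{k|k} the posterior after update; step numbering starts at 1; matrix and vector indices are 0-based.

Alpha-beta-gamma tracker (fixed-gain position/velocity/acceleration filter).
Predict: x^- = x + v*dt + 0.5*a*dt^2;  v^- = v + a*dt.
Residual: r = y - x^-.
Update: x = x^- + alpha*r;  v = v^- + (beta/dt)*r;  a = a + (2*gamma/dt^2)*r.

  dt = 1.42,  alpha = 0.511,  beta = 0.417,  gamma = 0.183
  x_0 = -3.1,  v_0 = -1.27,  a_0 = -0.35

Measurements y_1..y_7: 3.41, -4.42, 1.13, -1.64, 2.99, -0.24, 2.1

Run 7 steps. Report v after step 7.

step 1: x_pred=-5.2563  r=8.6663  x^+=-0.8278  v^+=0.7780  a^+=1.2230
step 2: x_pred=1.5099  r=-5.9299  x^+=-1.5203  v^+=0.7733  a^+=0.1467
step 3: x_pred=-0.2744  r=1.4044  x^+=0.4433  v^+=1.3939  a^+=0.4016
step 4: x_pred=2.8275  r=-4.4675  x^+=0.5446  v^+=0.6522  a^+=-0.4093
step 5: x_pred=1.0581  r=1.9319  x^+=2.0453  v^+=0.6383  a^+=-0.0587
step 6: x_pred=2.8926  r=-3.1326  x^+=1.2918  v^+=-0.3649  a^+=-0.6273
step 7: x_pred=0.1412  r=1.9588  x^+=1.1422  v^+=-0.6804  a^+=-0.2717

v_post = -0.6804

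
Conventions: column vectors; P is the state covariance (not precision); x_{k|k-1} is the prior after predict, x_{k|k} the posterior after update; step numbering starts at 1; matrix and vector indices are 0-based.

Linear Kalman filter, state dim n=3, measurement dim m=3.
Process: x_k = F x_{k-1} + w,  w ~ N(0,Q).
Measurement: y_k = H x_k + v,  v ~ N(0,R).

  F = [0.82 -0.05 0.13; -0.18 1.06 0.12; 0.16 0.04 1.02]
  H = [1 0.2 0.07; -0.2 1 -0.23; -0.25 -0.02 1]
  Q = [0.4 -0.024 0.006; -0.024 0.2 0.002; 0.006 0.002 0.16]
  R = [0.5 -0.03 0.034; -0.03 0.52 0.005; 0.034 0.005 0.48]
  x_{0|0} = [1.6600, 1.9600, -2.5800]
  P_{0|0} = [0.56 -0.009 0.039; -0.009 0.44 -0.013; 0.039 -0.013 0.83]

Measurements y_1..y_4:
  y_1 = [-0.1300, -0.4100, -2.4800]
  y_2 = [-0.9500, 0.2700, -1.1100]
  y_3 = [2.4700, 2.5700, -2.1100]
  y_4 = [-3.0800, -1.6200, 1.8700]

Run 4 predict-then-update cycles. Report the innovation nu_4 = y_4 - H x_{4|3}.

innov = [-3.5290, -2.6880, 3.5558]

step 1: x^-=[0.9278, 1.4692, -2.2876]  P^-=[0.8009 -0.1237 0.2225; -0.1237 0.7229 0.0841; 0.2225 0.0841 1.0501]  S=[1.3190 -0.2335 0.1483; -0.2335 1.3618 -0.1277; 0.1483 -0.1277 1.4646]  K=[0.5796 -0.1518 -0.0551; 0.1080 0.5634 0.1069; 0.1525 -0.0605 0.6571]  nu=[-1.1915, -2.2198, 0.0689]  x^+=[0.5705, 0.0973, -2.2898]  P^+=[0.2925 -0.0231 0.0652; -0.0231 0.2990 0.0580; 0.0652 0.0580 0.3378]
step 2: x^-=[0.1652, -0.2743, -2.2404]  P^-=[0.6182 -0.0855 0.1412; -0.0855 0.5710 0.0961; 0.1412 0.0961 0.5451]  S=[1.1320 -0.1625 0.0791; -0.1625 1.1476 -0.0034; 0.0791 -0.0034 0.9887]  K=[0.5239 -0.1366 -0.0542; 0.0970 0.5073 0.1013; 0.1361 -0.0294 0.5027]  nu=[-0.9035, 0.0621, 1.1663]  x^+=[-0.3798, -0.2124, -1.7789]  P^+=[0.2645 -0.0210 0.0568; -0.0210 0.2697 0.0546; 0.0568 0.0546 0.2611]
step 3: x^-=[-0.5321, -0.3702, -1.8838]  P^-=[0.5960 -0.0803 0.1205; -0.0803 0.5348 0.0843; 0.1205 0.0843 0.4616]  S=[1.1068 -0.1541 0.0559; -0.1541 1.1075 0.0052; 0.0559 0.0052 0.9146]  K=[0.5161 -0.1330 -0.0602; 0.0933 0.4924 0.0939; 0.1263 -0.0261 0.4623]  nu=[3.2080, 2.4006, -0.3666]  x^+=[0.8265, 1.0767, -1.7108]  P^+=[0.2605 -0.0207 0.0527; -0.0207 0.2613 0.0507; 0.0527 0.0507 0.2403]
step 4: x^-=[0.4015, 0.7872, -1.5697]  P^-=[0.5921 -0.0801 0.1138; -0.0801 0.5240 0.0781; 0.1138 0.0781 0.4381]  S=[1.1013 -0.1535 0.0475; -0.1535 1.0975 0.0053; 0.0475 0.0053 0.8945]  K=[0.5146 -0.1325 -0.0630; 0.0915 0.4881 0.0902; 0.1223 -0.0265 0.4499]  nu=[-3.5290, -2.6880, 3.5558]  x^+=[-1.2824, -0.5268, -0.3303]  P^+=[0.2597 -0.0209 0.0511; -0.0209 0.2585 0.0488; 0.0511 0.0488 0.2337]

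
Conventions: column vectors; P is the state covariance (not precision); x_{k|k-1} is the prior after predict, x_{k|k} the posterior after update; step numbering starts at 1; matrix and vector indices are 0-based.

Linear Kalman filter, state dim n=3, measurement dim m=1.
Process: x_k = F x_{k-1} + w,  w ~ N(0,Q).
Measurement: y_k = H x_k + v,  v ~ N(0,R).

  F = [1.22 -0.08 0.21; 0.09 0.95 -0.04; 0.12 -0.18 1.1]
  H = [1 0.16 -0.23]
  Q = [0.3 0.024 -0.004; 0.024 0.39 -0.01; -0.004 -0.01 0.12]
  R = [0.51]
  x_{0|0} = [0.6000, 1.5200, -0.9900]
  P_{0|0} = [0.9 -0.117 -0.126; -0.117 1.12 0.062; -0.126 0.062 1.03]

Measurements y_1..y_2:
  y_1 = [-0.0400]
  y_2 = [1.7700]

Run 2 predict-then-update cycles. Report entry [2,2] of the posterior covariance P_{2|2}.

P_post[2,2] = 1.8852

step 1: x^-=[0.4025, 1.5376, -1.2906]  P^-=[1.6483 -0.0894 0.2286; -0.0894 1.3859 -0.1952; 0.2286 -0.1952 1.3628]  S=[2.1465]  K=[0.7368; 0.0826; -0.0541]  nu=[-0.9854]  x^+=[-0.3235, 1.4562, -1.2373]  P^+=[0.4832 -0.2200 0.3141; -0.2200 1.3713 -0.1856; 0.3141 -0.1856 1.3565]
step 2: x^-=[-0.7710, 1.4038, -1.6620]  P^-=[1.2979 -0.3389 0.9031; -0.3389 1.6079 -0.4862; 0.9031 -0.4862 1.9787]  S=[1.4656]  K=[0.7068; 0.0206; 0.2526]  nu=[1.9341]  x^+=[0.5961, 1.4436, -1.1735]  P^+=[0.5656 -0.3602 0.6414; -0.3602 1.6073 -0.4938; 0.6414 -0.4938 1.8852]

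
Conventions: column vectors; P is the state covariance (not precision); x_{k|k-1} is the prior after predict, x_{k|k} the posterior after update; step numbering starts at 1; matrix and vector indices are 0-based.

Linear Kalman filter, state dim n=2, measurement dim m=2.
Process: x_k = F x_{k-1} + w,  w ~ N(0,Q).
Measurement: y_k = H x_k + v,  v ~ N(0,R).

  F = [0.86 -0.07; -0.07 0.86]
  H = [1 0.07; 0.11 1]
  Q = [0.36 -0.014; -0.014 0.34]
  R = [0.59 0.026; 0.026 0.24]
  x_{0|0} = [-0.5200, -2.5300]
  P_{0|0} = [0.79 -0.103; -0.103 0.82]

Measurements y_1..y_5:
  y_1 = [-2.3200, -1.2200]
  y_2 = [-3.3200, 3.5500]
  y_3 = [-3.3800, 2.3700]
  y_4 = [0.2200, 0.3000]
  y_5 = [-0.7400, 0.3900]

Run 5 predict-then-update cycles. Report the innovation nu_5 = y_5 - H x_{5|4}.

innov = [0.3475, -0.4666]

step 1: x^-=[-0.2701, -2.1394]  P^-=[0.9607 -0.1876; -0.1876 0.9627]  S=[1.5292 0.0100; 0.0100 1.1731]  K=[0.6202 -0.0751; -0.0839 0.8038]  nu=[-1.9001, 0.9491]  x^+=[-1.5198, -1.2171]  P^+=[0.3669 -0.0423; -0.0423 0.1954]
step 2: x^-=[-1.2218, -0.9403]  P^-=[0.6374 -0.0793; -0.0793 0.4914]  S=[1.2187 0.0506; 0.0506 0.7217]  K=[0.5205 -0.0492; -0.0648 0.6734]  nu=[-2.0323, 4.6247]  x^+=[-2.5074, 2.3056]  P^+=[0.3081 -0.0322; -0.0322 0.1635]
step 3: x^-=[-2.3177, 2.1583]  P^-=[0.5925 -0.0663; -0.0663 0.4663]  S=[1.1755 0.0570; 0.0570 0.6989]  K=[0.5022 -0.0426; -0.0607 0.6617]  nu=[-1.2133, 0.4666]  x^+=[-2.9469, 2.5408]  P^+=[0.2973 -0.0299; -0.0299 0.1605]
step 4: x^-=[-2.7122, 2.3914]  P^-=[0.5842 -0.0638; -0.0638 0.4638]  S=[1.1676 0.0584; 0.0584 0.6968]  K=[0.4986 -0.0411; -0.0599 0.6605]  nu=[2.7648, -1.7930]  x^+=[-1.2598, 1.0414]  P^+=[0.2952 -0.0294; -0.0294 0.1602]
step 5: x^-=[-1.1564, 0.9838]  P^-=[0.5826 -0.0633; -0.0633 0.4635]  S=[1.1660 0.0588; 0.0588 0.6966]  K=[0.4979 -0.0408; -0.0597 0.6604]  nu=[0.3475, -0.4666]  x^+=[-0.9643, 0.6549]  P^+=[0.2948 -0.0293; -0.0293 0.1602]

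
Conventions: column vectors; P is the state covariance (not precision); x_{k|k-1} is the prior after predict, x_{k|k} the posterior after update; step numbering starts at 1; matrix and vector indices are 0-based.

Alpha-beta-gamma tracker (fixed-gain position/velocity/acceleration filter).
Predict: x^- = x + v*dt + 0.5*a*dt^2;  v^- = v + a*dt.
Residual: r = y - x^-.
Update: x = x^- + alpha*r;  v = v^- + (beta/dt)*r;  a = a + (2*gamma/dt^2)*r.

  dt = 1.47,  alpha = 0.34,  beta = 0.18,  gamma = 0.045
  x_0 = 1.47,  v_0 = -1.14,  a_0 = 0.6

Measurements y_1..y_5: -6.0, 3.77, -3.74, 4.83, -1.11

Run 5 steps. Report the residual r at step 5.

resid = -6.4027

step 1: x_pred=0.4425  r=-6.4425  x^+=-1.7480  v^+=-1.0469  a^+=0.3317
step 2: x_pred=-2.9285  r=6.6985  x^+=-0.6510  v^+=0.2609  a^+=0.6107
step 3: x_pred=0.3923  r=-4.1323  x^+=-1.0127  v^+=0.6526  a^+=0.4386
step 4: x_pred=0.4205  r=4.4095  x^+=1.9197  v^+=1.8372  a^+=0.6222
step 5: x_pred=5.2927  r=-6.4027  x^+=3.1158  v^+=1.9679  a^+=0.3555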